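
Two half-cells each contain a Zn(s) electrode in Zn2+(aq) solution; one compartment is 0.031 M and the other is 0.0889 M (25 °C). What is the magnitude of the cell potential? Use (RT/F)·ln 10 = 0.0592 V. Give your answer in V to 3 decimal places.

For a concentration cell E°cell = 0, since both electrodes use the same couple.
The compartment with the higher Zn2+(aq) concentration (0.0889 M) acts as the cathode; ions are reduced there and produced at the dilute (0.031 M) anode.
With n = 2, Ecell = −(0.0592/2)·log([dilute]/[conc]) = −(0.0592/2)·log(0.031/0.0889) = +0.014 V.

0.014 V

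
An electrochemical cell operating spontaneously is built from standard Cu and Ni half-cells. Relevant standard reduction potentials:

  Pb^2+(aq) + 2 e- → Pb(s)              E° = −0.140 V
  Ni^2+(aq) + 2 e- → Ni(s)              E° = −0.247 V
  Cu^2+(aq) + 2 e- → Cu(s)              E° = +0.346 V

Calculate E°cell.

Of the two couples in this cell, the one with the more positive reduction potential is reduced at the cathode: here that is Cu²⁺/Cu (+0.346 V); Ni²⁺/Ni (−0.247 V) is the anode.
E°cell = E°(cathode) − E°(anode) = +0.346 − (−0.247) = +0.593 V.

+0.593 V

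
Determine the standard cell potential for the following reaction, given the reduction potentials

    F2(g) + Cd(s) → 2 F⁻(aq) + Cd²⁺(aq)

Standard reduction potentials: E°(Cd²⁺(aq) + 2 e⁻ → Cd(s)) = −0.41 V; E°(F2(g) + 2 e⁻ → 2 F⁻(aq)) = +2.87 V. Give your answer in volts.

+3.28 V

F2(g) gains electrons, so the F₂/F⁻ couple is the cathode; the Cd²⁺/Cd couple is the anode.
E°cell = E°(cathode) − E°(anode) = +2.87 − (−0.41) = +3.28 V.
The positive value indicates the reaction is spontaneous as written.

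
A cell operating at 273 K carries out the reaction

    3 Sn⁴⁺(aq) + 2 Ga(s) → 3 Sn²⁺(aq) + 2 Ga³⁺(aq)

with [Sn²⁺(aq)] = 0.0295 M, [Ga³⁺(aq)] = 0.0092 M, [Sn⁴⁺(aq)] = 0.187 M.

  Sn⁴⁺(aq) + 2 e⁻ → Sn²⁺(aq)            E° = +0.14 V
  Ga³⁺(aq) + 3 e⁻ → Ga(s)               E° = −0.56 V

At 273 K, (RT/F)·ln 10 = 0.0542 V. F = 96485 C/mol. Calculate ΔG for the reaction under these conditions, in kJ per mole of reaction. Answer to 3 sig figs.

−439 kJ/mol

The standard cell potential is +0.14 − (−0.56) = +0.70 V, with n = 6 electrons in the balanced equation.
The reaction quotient is ([Sn²⁺(aq)]^3·[Ga³⁺(aq)]^2) / [Sn⁴⁺(aq)]^3 = 3.32×10^−7; by Nernst, E = +0.70 − (0.0542/6)(−6.478) = +0.7585 V.
ΔG = −nFE = −(6)(96485)(+0.7585) J/mol = −439 kJ/mol.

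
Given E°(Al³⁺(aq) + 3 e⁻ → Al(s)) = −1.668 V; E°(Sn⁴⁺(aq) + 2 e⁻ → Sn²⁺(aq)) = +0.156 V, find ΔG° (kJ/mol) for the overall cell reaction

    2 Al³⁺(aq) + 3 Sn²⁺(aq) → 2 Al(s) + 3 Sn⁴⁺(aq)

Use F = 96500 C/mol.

+1056 kJ/mol

In the reaction as written Al³⁺(aq) is reduced, so the Al³⁺/Al couple is the cathode and Sn⁴⁺/Sn²⁺ is the anode.
E°cell = −1.668 − (+0.156) = −1.824 V; balancing electrons gives n = 6.
ΔG° = −nFE°cell = −(6)(96500)(−1.824) J/mol = +1056 kJ/mol.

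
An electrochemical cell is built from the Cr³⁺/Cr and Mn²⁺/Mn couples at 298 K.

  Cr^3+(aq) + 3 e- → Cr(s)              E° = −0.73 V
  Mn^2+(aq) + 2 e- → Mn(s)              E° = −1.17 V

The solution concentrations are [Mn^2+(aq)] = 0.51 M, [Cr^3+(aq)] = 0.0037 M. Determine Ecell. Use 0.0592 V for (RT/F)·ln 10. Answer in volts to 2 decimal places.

Since E°(Cr³⁺/Cr) > E°(Mn²⁺/Mn), Cr³⁺/Cr serves as the cathode.
The standard potential is −0.73 − (−1.17) = +0.44 V and the balanced reaction transfers n = 6 electrons.
The balanced reaction is 2 Cr^3+(aq) + 3 Mn(s) → 2 Cr(s) + 3 Mn^2+(aq), so Q = [Mn^2+(aq)]^3 / [Cr^3+(aq)]^2 = 9.69×10^3 and log Q = 3.986.
E = E° − (0.0592/n)·log Q = +0.44 − (0.0592/6)(3.986) = +0.40 V.

+0.40 V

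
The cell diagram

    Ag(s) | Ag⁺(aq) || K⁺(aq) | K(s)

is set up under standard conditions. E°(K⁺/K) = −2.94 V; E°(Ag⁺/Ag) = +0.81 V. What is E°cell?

−3.75 V

By convention the left-hand electrode in cell notation is the anode (oxidation) and the right-hand electrode is the cathode (reduction).
E°cell = E°(right) − E°(left) = −2.94 − (+0.81) = −3.75 V.
The negative sign shows that, as written, the cell would require an external voltage to drive the reaction.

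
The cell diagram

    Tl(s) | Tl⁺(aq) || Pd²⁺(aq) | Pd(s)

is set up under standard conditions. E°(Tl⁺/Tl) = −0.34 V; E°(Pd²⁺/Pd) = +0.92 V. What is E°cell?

By convention the left-hand electrode in cell notation is the anode (oxidation) and the right-hand electrode is the cathode (reduction).
E°cell = E°(right) − E°(left) = +0.92 − (−0.34) = +1.26 V.

+1.26 V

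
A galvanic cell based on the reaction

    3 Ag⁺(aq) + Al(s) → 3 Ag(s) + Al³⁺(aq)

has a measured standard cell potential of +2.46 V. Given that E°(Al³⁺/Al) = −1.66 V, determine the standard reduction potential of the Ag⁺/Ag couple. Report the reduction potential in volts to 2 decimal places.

+0.80 V

In the reaction as written the Ag⁺/Ag couple is reduced (cathode) and Al³⁺/Al is oxidized (anode), so E°cell = E°(Ag⁺/Ag) − E°(Al³⁺/Al).
E°(Ag⁺/Ag) = E°cell + E°(anode) = +2.46 + (−1.66) = +0.80 V.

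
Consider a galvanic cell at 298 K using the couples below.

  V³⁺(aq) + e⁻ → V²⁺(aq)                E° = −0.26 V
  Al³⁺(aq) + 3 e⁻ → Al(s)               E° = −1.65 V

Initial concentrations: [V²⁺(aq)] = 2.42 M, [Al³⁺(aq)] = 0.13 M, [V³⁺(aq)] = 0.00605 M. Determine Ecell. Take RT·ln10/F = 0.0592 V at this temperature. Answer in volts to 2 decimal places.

V³⁺/V²⁺ is reduced (cathode, E° = −0.26 V) and Al³⁺/Al is oxidized (anode).
E°cell = E°cat − E°an = −0.26 − (−1.65) = +1.39 V; n = 3.
The balanced reaction is 3 V³⁺(aq) + Al(s) → 3 V²⁺(aq) + Al³⁺(aq), so Q = ([V²⁺(aq)]^3·[Al³⁺(aq)]) / [V³⁺(aq)]^3 = 8.32×10^6 and log Q = 6.920.
Applying E = E° − (RT ln10/nF)·log Q gives +1.39 − (0.0592/3)(6.920) = +1.25 V.

+1.25 V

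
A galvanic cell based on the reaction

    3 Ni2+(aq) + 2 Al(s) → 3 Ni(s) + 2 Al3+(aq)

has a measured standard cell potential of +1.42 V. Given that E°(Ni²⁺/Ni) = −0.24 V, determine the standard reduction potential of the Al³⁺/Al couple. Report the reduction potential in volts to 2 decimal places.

In the reaction as written the Ni²⁺/Ni couple is reduced (cathode) and Al³⁺/Al is oxidized (anode), so E°cell = E°(Ni²⁺/Ni) − E°(Al³⁺/Al).
E°(Al³⁺/Al) = E°(cathode) − E°cell = −0.24 − (+1.42) = −1.66 V.

−1.66 V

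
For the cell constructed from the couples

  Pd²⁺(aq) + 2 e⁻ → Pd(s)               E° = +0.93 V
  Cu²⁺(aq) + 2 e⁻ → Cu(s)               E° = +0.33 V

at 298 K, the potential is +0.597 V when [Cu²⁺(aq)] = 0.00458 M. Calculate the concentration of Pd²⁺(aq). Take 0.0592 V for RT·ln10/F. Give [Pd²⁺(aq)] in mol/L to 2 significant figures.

0.0036 M

With Pd²⁺/Pd at the cathode and Cu²⁺/Cu at the anode, E°cell = +0.93 − (+0.33) = +0.60 V (n = 2).
From the Nernst equation, log Q = n(E° − E)/0.0592 = 2·(+0.60 − (+0.597))/0.0592 = 0.101.
The balanced reaction is Pd²⁺(aq) + Cu(s) → Pd(s) + Cu²⁺(aq), so Q = [Cu²⁺(aq)] / [Pd²⁺(aq)].
Substituting the known concentrations and solving, log [Pd²⁺(aq)] = −2.440 and [Pd²⁺(aq)] = 0.0036 M.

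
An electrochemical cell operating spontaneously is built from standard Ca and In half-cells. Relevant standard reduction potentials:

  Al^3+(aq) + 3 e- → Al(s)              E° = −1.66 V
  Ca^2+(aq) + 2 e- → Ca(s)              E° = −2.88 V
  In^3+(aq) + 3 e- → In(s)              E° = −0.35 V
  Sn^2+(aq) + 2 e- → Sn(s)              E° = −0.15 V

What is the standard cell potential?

The In³⁺/In couple has the higher E°, so In ion is reduced (cathode) and Ca is oxidized (anode).
E°cell = E°(cathode) − E°(anode) = −0.35 − (−2.88) = +2.53 V.

+2.53 V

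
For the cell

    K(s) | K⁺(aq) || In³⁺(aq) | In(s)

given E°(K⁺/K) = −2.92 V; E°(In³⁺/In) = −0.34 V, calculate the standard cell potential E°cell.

+2.58 V

By convention the left-hand electrode in cell notation is the anode (oxidation) and the right-hand electrode is the cathode (reduction).
E°cell = E°(right) − E°(left) = −0.34 − (−2.92) = +2.58 V.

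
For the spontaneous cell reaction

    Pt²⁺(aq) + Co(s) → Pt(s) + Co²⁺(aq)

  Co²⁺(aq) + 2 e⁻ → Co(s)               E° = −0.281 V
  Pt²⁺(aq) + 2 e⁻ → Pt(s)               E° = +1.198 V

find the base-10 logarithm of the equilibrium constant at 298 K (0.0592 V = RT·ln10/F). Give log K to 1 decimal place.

log K = 50.0

The Pt²⁺/Pt couple is reduced (cathode); E°cell = +1.198 − (−0.281) = +1.479 V with n = 2.
At equilibrium E = 0, so log K = nE°cell / 0.0592 = (2)(+1.479) / 0.0592 = 50.0.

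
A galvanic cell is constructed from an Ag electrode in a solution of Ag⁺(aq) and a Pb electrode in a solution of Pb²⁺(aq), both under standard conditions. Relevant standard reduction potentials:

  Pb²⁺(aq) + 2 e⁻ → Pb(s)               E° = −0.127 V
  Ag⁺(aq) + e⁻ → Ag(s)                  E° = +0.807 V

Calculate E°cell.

+0.934 V

Of the two couples in this cell, the one with the more positive reduction potential is reduced at the cathode: here that is Ag⁺/Ag (+0.807 V); Pb²⁺/Pb (−0.127 V) is the anode.
E°cell = E°(cathode) − E°(anode) = +0.807 − (−0.127) = +0.934 V.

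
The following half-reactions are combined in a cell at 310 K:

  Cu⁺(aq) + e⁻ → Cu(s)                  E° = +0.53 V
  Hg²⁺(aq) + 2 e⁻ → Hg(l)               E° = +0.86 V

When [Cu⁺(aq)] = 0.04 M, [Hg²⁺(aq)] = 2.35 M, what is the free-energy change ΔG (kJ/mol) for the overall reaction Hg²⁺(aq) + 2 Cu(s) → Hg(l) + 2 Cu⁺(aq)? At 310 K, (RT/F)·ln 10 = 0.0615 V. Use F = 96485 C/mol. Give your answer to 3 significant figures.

E°cell = +0.86 − (+0.53) = +0.33 V; the balanced reaction transfers n = 2 electrons.
Here Q = [Cu⁺(aq)]^2 / [Hg²⁺(aq)] = 0.000681 (log Q = −3.167), giving E = +0.33 − (0.0615/2)·(−3.167) = +0.4274 V.
Finally ΔG = −nFE = −(2)(96485 C/mol)(+0.4274 V) = −82.5 kJ/mol.

−82.5 kJ/mol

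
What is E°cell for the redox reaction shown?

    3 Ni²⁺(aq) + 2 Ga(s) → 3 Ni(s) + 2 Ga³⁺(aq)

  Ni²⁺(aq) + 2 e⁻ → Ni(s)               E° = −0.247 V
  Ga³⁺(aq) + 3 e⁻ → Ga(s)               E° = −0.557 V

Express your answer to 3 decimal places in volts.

+0.310 V

In the reaction as written, Ni²⁺(aq) is reduced (cathode) and Ga³⁺(aq) is produced by oxidation at the anode.
E°cell = E°(cathode) − E°(anode) = −0.247 − (−0.557) = +0.310 V.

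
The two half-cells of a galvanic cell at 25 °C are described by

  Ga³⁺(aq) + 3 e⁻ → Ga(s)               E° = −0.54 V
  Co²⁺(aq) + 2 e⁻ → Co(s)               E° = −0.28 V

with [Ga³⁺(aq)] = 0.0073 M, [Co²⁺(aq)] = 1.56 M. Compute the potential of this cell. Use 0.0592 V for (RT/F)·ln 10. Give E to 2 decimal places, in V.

+0.31 V

The Co²⁺/Co couple has the more positive E°, so it is the cathode; Ga³⁺/Ga is the anode.
E°cell = E°cat − E°an = −0.28 − (−0.54) = +0.26 V; n = 6.
The balanced reaction is 3 Co²⁺(aq) + 2 Ga(s) → 3 Co(s) + 2 Ga³⁺(aq), so Q = [Ga³⁺(aq)]^2 / [Co²⁺(aq)]^3 = 1.4×10^−5 and log Q = −4.853.
E = E° − (0.0592/n)·log Q = +0.26 − (0.0592/6)(−4.853) = +0.31 V.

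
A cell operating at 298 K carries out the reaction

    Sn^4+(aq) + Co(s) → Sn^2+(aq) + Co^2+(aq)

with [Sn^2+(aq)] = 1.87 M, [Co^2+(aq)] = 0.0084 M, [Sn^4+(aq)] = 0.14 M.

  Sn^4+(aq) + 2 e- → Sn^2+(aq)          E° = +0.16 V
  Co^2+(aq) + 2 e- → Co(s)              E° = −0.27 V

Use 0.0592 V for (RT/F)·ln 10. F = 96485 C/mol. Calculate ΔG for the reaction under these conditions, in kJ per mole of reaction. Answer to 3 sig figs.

−88.4 kJ/mol

The standard cell potential is +0.16 − (−0.27) = +0.43 V, with n = 2 electrons in the balanced equation.
Q = ([Sn^2+(aq)]·[Co^2+(aq)]) / [Sn^4+(aq)] = 0.112, so log Q = −0.950 and E = +0.43 − (0.0592/2)(−0.950) = +0.4581 V.
Then ΔG = −nFE = −2 × 96485 × +0.4581 J/mol = −88.4 kJ/mol.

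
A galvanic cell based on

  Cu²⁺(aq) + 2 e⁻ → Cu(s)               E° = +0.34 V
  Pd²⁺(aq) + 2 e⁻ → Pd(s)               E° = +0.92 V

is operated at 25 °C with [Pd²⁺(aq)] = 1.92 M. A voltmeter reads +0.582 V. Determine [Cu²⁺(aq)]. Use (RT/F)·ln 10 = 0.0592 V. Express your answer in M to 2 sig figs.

1.6 M

Pd²⁺/Pd is the cathode (higher E°); E°cell = +0.92 − (+0.34) = +0.58 V with n = 2.
Since E = E° − (0.0592/n)·log Q, log Q = n(E° − E)/0.0592 = −0.068.
Balancing electrons gives Pd²⁺(aq) + Cu(s) → Pd(s) + Cu²⁺(aq); thus Q = [Cu²⁺(aq)] / [Pd²⁺(aq)].
Solving for the unknown gives log [Cu²⁺(aq)] = 0.215, so [Cu²⁺(aq)] ≈ 1.6 M.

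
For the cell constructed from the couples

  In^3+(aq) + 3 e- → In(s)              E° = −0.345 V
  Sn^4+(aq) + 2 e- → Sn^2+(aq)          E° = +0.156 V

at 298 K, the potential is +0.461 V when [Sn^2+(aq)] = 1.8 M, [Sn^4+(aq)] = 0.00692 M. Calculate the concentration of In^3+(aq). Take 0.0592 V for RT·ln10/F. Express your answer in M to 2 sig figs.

0.025 M

With Sn⁴⁺/Sn²⁺ at the cathode and In³⁺/In at the anode, E°cell = +0.156 − (−0.345) = +0.501 V (n = 6).
Rearranging E = E° − (0.0592/n)·log Q gives log Q = 6(+0.501 − (+0.461))/0.0592 = 4.054.
Balancing electrons gives 3 Sn^4+(aq) + 2 In(s) → 3 Sn^2+(aq) + 2 In^3+(aq); thus Q = ([Sn^2+(aq)]^3·[In^3+(aq)]^2) / [Sn^4+(aq)]^3.
Substituting the known concentrations and solving, log [In^3+(aq)] = −1.596 and [In^3+(aq)] = 0.025 M.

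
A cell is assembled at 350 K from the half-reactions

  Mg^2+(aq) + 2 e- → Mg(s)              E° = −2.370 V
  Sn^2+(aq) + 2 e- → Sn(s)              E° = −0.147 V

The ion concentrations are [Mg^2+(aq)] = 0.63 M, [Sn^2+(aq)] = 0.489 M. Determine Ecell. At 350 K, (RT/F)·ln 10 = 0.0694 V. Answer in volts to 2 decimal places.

+2.22 V

Sn²⁺/Sn is reduced (cathode, E° = −0.147 V) and Mg²⁺/Mg is oxidized (anode).
E°cell = E°cat − E°an = −0.147 − (−2.370) = +2.223 V; n = 2.
The balanced reaction is Sn^2+(aq) + Mg(s) → Sn(s) + Mg^2+(aq), so Q = [Mg^2+(aq)] / [Sn^2+(aq)] = 1.29 and log Q = 0.110.
Applying E = E° − (RT ln10/nF)·log Q gives +2.223 − (0.0694/2)(0.110) = +2.22 V.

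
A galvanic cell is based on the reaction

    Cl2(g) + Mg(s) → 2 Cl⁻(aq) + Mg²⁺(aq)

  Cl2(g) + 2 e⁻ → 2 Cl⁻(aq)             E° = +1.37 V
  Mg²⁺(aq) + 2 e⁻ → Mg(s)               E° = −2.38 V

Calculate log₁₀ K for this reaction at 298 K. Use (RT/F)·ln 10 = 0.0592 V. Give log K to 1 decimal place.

The Cl₂/Cl⁻ couple is reduced (cathode); E°cell = +1.37 − (−2.38) = +3.75 V with n = 2.
At equilibrium E = 0, so log K = nE°cell / 0.0592 = (2)(+3.75) / 0.0592 = 126.7.

log K = 126.7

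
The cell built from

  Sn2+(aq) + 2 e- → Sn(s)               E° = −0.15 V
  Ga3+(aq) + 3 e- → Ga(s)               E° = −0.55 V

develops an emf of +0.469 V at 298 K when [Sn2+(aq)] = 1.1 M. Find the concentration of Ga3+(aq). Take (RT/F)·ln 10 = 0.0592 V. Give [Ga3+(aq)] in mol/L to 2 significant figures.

With Sn²⁺/Sn at the cathode and Ga³⁺/Ga at the anode, E°cell = −0.15 − (−0.55) = +0.40 V (n = 6).
Since E = E° − (0.0592/n)·log Q, log Q = n(E° − E)/0.0592 = −6.993.
Balancing electrons gives 3 Sn2+(aq) + 2 Ga(s) → 3 Sn(s) + 2 Ga3+(aq); thus Q = [Ga3+(aq)]^2 / [Sn2+(aq)]^3.
Solving for the unknown gives log [Ga3+(aq)] = −3.434, so [Ga3+(aq)] ≈ 0.00037 M.

0.00037 M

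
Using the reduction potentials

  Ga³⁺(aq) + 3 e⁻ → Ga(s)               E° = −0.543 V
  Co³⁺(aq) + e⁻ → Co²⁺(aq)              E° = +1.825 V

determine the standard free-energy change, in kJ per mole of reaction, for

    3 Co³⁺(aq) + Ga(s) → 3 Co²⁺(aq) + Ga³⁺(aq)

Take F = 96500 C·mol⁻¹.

−686 kJ/mol

In the reaction as written Co³⁺(aq) is reduced, so the Co³⁺/Co²⁺ couple is the cathode and Ga³⁺/Ga is the anode.
E°cell = +1.825 − (−0.543) = +2.368 V; balancing electrons gives n = 3.
ΔG° = −nFE°cell = −(3)(96500)(+2.368) J/mol = −686 kJ/mol.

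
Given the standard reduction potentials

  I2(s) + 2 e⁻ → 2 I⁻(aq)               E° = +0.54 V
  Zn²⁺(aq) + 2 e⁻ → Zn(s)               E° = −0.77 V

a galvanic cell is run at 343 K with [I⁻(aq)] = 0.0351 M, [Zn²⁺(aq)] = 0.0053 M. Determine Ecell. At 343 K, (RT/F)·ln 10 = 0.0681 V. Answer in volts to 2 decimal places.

Since E°(I₂/I⁻) > E°(Zn²⁺/Zn), I₂/I⁻ serves as the cathode.
E°cell = E°cat − E°an = +0.54 − (−0.77) = +1.31 V; n = 2.
Balancing gives I2(s) + Zn(s) → 2 I⁻(aq) + Zn²⁺(aq); hence Q = [I⁻(aq)]^2·[Zn²⁺(aq)] = 6.53×10^−6 (log Q = −5.185).
By the Nernst equation, E = +1.31 − (0.0681/2)·(−5.185) = +1.49 V.

+1.49 V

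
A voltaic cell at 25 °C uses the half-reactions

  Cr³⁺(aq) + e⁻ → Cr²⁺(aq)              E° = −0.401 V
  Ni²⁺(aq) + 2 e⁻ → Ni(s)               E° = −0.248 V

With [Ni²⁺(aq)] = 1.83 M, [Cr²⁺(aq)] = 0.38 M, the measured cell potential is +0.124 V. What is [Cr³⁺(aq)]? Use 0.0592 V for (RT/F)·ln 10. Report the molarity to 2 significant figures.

The Ni²⁺/Ni couple has the larger reduction potential, so it is the cathode: E°cell = −0.248 − (−0.401) = +0.153 V and n = 2.
Since E = E° − (0.0592/n)·log Q, log Q = n(E° − E)/0.0592 = 0.980.
The balanced reaction is Ni²⁺(aq) + 2 Cr²⁺(aq) → Ni(s) + 2 Cr³⁺(aq), so Q = [Cr³⁺(aq)]^2 / ([Ni²⁺(aq)]·[Cr²⁺(aq)]^2).
Isolating [Cr³⁺(aq)] in Q = 10^{0.980} yields log [Cr³⁺(aq)] = 0.201, i.e. 1.6 M.

1.6 M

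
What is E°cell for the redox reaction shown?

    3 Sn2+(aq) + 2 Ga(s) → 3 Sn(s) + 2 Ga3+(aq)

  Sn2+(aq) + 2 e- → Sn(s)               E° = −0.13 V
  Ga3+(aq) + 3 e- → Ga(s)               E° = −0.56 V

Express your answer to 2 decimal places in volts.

+0.43 V

Sn2+(aq) gains electrons, so the Sn²⁺/Sn couple is the cathode; the Ga³⁺/Ga couple is the anode.
E°cell = E°(cathode) − E°(anode) = −0.13 − (−0.56) = +0.43 V.
The positive value indicates the reaction is spontaneous as written.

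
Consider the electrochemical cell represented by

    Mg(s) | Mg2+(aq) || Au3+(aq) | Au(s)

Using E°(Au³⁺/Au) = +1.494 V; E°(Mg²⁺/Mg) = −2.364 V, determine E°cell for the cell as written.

+3.858 V

By convention the left-hand electrode in cell notation is the anode (oxidation) and the right-hand electrode is the cathode (reduction).
E°cell = E°(right) − E°(left) = +1.494 − (−2.364) = +3.858 V.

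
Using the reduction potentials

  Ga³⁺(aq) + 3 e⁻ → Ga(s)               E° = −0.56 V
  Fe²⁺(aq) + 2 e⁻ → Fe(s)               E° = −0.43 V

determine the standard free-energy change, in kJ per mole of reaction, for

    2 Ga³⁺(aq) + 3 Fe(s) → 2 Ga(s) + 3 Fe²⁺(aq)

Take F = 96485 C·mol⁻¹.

+75.3 kJ/mol

In the reaction as written Ga³⁺(aq) is reduced, so the Ga³⁺/Ga couple is the cathode and Fe²⁺/Fe is the anode.
E°cell = −0.56 − (−0.43) = −0.13 V; balancing electrons gives n = 6.
ΔG° = −nFE°cell = −(6)(96485)(−0.13) J/mol = +75.3 kJ/mol.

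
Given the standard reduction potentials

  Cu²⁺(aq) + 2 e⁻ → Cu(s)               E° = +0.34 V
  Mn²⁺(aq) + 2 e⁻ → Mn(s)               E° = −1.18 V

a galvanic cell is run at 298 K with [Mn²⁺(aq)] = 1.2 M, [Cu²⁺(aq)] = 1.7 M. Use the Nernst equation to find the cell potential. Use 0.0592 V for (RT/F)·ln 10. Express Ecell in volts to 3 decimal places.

Since E°(Cu²⁺/Cu) > E°(Mn²⁺/Mn), Cu²⁺/Cu serves as the cathode.
E°cell = +0.34 − (−1.18) = +1.52 V, with n = 2 electrons transferred.
Balancing gives Cu²⁺(aq) + Mn(s) → Cu(s) + Mn²⁺(aq); hence Q = [Mn²⁺(aq)] / [Cu²⁺(aq)] = 0.706 (log Q = −0.151).
E = E° − (0.0592/n)·log Q = +1.52 − (0.0592/2)(−0.151) = +1.524 V.

+1.524 V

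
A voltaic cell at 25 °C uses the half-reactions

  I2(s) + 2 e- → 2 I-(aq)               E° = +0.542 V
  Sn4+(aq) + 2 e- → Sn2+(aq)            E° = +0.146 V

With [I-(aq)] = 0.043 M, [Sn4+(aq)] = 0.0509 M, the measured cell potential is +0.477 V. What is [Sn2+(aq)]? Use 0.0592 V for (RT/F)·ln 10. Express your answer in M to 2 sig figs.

0.051 M

With I₂/I⁻ at the cathode and Sn⁴⁺/Sn²⁺ at the anode, E°cell = +0.542 − (+0.146) = +0.396 V (n = 2).
From the Nernst equation, log Q = n(E° − E)/0.0592 = 2·(+0.396 − (+0.477))/0.0592 = −2.736.
Balancing electrons gives I2(s) + Sn2+(aq) → 2 I-(aq) + Sn4+(aq); thus Q = ([I-(aq)]^2·[Sn4+(aq)]) / [Sn2+(aq)].
Substituting the known concentrations and solving, log [Sn2+(aq)] = −1.290 and [Sn2+(aq)] = 0.051 M.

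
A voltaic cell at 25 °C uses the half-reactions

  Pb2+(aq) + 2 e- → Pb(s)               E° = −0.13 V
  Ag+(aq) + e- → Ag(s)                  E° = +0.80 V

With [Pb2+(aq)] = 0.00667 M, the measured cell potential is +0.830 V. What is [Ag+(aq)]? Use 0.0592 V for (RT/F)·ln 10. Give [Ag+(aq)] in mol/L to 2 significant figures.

0.0017 M

Ag⁺/Ag is the cathode (higher E°); E°cell = +0.80 − (−0.13) = +0.93 V with n = 2.
Rearranging E = E° − (0.0592/n)·log Q gives log Q = 2(+0.93 − (+0.830))/0.0592 = 3.378.
The balanced reaction is 2 Ag+(aq) + Pb(s) → 2 Ag(s) + Pb2+(aq), so Q = [Pb2+(aq)] / [Ag+(aq)]^2.
Substituting the known concentrations and solving, log [Ag+(aq)] = −2.777 and [Ag+(aq)] = 0.0017 M.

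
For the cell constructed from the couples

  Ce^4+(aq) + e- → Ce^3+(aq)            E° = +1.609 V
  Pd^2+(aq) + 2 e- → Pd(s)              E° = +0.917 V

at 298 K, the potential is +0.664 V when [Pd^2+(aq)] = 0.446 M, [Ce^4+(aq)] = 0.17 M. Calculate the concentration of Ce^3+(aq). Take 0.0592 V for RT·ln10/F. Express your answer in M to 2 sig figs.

0.76 M

With Ce⁴⁺/Ce³⁺ at the cathode and Pd²⁺/Pd at the anode, E°cell = +1.609 − (+0.917) = +0.692 V (n = 2).
Since E = E° − (0.0592/n)·log Q, log Q = n(E° − E)/0.0592 = 0.946.
Balancing electrons gives 2 Ce^4+(aq) + Pd(s) → 2 Ce^3+(aq) + Pd^2+(aq); thus Q = ([Ce^3+(aq)]^2·[Pd^2+(aq)]) / [Ce^4+(aq)]^2.
Isolating [Ce^3+(aq)] in Q = 10^{0.946} yields log [Ce^3+(aq)] = −0.121, i.e. 0.76 M.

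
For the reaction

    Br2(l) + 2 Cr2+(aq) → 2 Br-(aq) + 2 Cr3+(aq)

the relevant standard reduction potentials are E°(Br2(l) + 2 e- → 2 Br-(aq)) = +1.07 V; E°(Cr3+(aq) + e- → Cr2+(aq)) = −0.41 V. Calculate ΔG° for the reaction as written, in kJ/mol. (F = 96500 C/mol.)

−286 kJ/mol

In the reaction as written Br2(l) is reduced, so the Br₂/Br⁻ couple is the cathode and Cr³⁺/Cr²⁺ is the anode.
E°cell = +1.07 − (−0.41) = +1.48 V; balancing electrons gives n = 2.
ΔG° = −nFE°cell = −(2)(96500)(+1.48) J/mol = −286 kJ/mol.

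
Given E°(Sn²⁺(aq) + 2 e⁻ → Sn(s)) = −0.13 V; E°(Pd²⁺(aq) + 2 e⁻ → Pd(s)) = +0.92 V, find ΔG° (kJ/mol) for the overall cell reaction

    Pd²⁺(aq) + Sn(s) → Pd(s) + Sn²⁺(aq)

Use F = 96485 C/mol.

In the reaction as written Pd²⁺(aq) is reduced, so the Pd²⁺/Pd couple is the cathode and Sn²⁺/Sn is the anode.
E°cell = +0.92 − (−0.13) = +1.05 V; balancing electrons gives n = 2.
ΔG° = −nFE°cell = −(2)(96485)(+1.05) J/mol = −203 kJ/mol.

−203 kJ/mol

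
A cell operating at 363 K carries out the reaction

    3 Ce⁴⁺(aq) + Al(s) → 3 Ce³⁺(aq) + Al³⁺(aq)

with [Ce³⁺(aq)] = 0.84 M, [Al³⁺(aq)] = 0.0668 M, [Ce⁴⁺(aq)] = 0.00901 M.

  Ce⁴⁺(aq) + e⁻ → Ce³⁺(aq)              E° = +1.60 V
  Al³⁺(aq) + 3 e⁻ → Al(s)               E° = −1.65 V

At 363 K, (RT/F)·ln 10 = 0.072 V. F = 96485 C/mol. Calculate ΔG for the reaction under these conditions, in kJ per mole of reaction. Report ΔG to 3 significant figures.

With Ce⁴⁺/Ce³⁺ reduced at the cathode, E°cell = +1.60 − (−1.65) = +3.25 V and n = 3.
The reaction quotient is ([Ce³⁺(aq)]^3·[Al³⁺(aq)]) / [Ce⁴⁺(aq)]^3 = 5.41×10^4; by Nernst, E = +3.25 − (0.072/3)(4.733) = +3.1364 V.
Then ΔG = −nFE = −3 × 96485 × +3.1364 J/mol = −908 kJ/mol.

−908 kJ/mol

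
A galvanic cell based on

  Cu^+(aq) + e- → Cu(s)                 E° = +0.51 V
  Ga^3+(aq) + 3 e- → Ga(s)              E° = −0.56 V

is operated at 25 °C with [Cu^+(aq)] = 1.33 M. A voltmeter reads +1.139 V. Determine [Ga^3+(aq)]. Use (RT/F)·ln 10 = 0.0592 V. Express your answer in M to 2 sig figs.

The Cu⁺/Cu couple has the larger reduction potential, so it is the cathode: E°cell = +0.51 − (−0.56) = +1.07 V and n = 3.
Since E = E° − (0.0592/n)·log Q, log Q = n(E° − E)/0.0592 = −3.497.
For 3 Cu^+(aq) + Ga(s) → 3 Cu(s) + Ga^3+(aq), the reaction quotient is Q = [Ga^3+(aq)] / [Cu^+(aq)]^3.
Substituting the known concentrations and solving, log [Ga^3+(aq)] = −3.125 and [Ga^3+(aq)] = 0.00075 M.

0.00075 M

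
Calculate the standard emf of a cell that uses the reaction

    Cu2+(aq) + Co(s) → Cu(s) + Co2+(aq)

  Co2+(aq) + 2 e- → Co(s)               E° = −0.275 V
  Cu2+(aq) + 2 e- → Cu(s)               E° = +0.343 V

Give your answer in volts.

+0.618 V

Cu2+(aq) gains electrons, so the Cu²⁺/Cu couple is the cathode; the Co²⁺/Co couple is the anode.
E°cell = E°(cathode) − E°(anode) = +0.343 − (−0.275) = +0.618 V.
The positive value indicates the reaction is spontaneous as written.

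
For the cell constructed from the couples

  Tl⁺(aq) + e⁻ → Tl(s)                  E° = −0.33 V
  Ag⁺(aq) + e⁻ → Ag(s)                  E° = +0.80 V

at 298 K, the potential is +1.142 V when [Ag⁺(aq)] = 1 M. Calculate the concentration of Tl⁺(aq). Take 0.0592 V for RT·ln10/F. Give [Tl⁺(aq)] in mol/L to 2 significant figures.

The Ag⁺/Ag couple has the larger reduction potential, so it is the cathode: E°cell = +0.80 − (−0.33) = +1.13 V and n = 1.
Rearranging E = E° − (0.0592/n)·log Q gives log Q = 1(+1.13 − (+1.142))/0.0592 = −0.203.
The balanced reaction is Ag⁺(aq) + Tl(s) → Ag(s) + Tl⁺(aq), so Q = [Tl⁺(aq)] / [Ag⁺(aq)].
Isolating [Tl⁺(aq)] in Q = 10^{−0.203} yields log [Tl⁺(aq)] = −0.203, i.e. 0.63 M.

0.63 M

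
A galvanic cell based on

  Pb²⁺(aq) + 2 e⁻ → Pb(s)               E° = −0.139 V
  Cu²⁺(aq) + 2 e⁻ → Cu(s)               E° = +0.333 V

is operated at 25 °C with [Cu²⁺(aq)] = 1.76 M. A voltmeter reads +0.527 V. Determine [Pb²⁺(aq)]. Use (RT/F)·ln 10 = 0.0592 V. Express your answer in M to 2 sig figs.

0.024 M

Cu²⁺/Cu is the cathode (higher E°); E°cell = +0.333 − (−0.139) = +0.472 V with n = 2.
Since E = E° − (0.0592/n)·log Q, log Q = n(E° − E)/0.0592 = −1.858.
Balancing electrons gives Cu²⁺(aq) + Pb(s) → Cu(s) + Pb²⁺(aq); thus Q = [Pb²⁺(aq)] / [Cu²⁺(aq)].
Solving for the unknown gives log [Pb²⁺(aq)] = −1.612, so [Pb²⁺(aq)] ≈ 0.024 M.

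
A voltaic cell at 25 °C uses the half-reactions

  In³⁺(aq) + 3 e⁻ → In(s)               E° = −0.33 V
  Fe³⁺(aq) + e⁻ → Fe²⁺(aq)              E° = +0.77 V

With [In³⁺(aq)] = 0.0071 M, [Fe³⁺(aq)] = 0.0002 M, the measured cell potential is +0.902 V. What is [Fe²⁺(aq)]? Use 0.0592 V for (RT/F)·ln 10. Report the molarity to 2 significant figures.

2.3 M

The Fe³⁺/Fe²⁺ couple has the larger reduction potential, so it is the cathode: E°cell = +0.77 − (−0.33) = +1.10 V and n = 3.
Since E = E° − (0.0592/n)·log Q, log Q = n(E° − E)/0.0592 = 10.034.
The balanced reaction is 3 Fe³⁺(aq) + In(s) → 3 Fe²⁺(aq) + In³⁺(aq), so Q = ([Fe²⁺(aq)]^3·[In³⁺(aq)]) / [Fe³⁺(aq)]^3.
Isolating [Fe²⁺(aq)] in Q = 10^{10.034} yields log [Fe²⁺(aq)] = 0.362, i.e. 2.3 M.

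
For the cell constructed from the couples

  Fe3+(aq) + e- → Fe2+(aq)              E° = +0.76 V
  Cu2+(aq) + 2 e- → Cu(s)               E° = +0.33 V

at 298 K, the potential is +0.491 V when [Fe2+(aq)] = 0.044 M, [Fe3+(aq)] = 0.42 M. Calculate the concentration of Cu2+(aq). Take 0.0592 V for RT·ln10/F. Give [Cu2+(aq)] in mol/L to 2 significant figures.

Fe³⁺/Fe²⁺ is the cathode (higher E°); E°cell = +0.76 − (+0.33) = +0.43 V with n = 2.
Since E = E° − (0.0592/n)·log Q, log Q = n(E° − E)/0.0592 = −2.061.
Balancing electrons gives 2 Fe3+(aq) + Cu(s) → 2 Fe2+(aq) + Cu2+(aq); thus Q = ([Fe2+(aq)]^2·[Cu2+(aq)]) / [Fe3+(aq)]^2.
Substituting the known concentrations and solving, log [Cu2+(aq)] = −0.101 and [Cu2+(aq)] = 0.79 M.

0.79 M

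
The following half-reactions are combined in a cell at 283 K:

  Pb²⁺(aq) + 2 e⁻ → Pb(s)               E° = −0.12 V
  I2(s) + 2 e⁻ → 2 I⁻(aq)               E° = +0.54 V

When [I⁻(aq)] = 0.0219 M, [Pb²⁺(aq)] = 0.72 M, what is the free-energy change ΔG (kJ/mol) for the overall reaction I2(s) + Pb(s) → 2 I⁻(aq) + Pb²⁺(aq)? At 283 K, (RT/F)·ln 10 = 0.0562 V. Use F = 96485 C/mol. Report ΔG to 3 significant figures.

−146 kJ/mol

The standard cell potential is +0.54 − (−0.12) = +0.66 V, with n = 2 electrons in the balanced equation.
The reaction quotient is [I⁻(aq)]^2·[Pb²⁺(aq)] = 0.000345; by Nernst, E = +0.66 − (0.0562/2)(−3.462) = +0.7573 V.
Then ΔG = −nFE = −2 × 96485 × +0.7573 J/mol = −146 kJ/mol.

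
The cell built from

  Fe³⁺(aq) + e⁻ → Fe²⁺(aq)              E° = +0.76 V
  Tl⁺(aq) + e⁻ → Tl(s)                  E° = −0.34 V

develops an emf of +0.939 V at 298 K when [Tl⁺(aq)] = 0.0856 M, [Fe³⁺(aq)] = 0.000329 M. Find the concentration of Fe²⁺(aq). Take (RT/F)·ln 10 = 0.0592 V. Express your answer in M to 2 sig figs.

The Fe³⁺/Fe²⁺ couple has the larger reduction potential, so it is the cathode: E°cell = +0.76 − (−0.34) = +1.10 V and n = 1.
Since E = E° − (0.0592/n)·log Q, log Q = n(E° − E)/0.0592 = 2.720.
The balanced reaction is Fe³⁺(aq) + Tl(s) → Fe²⁺(aq) + Tl⁺(aq), so Q = ([Fe²⁺(aq)]·[Tl⁺(aq)]) / [Fe³⁺(aq)].
Solving for the unknown gives log [Fe²⁺(aq)] = 0.305, so [Fe²⁺(aq)] ≈ 2.0 M.

2.0 M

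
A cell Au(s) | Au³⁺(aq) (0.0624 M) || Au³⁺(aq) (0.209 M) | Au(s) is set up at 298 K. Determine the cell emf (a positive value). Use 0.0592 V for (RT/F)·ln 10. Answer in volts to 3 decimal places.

For a concentration cell E°cell = 0, since both electrodes use the same couple.
The compartment with the higher Au³⁺(aq) concentration (0.209 M) acts as the cathode; ions are reduced there and produced at the dilute (0.0624 M) anode.
With n = 3, Ecell = −(0.0592/3)·log([dilute]/[conc]) = −(0.0592/3)·log(0.0624/0.209) = +0.010 V.

0.010 V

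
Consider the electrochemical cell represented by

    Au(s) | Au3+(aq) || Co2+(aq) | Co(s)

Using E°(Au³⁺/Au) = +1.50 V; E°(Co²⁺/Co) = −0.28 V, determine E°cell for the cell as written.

By convention the left-hand electrode in cell notation is the anode (oxidation) and the right-hand electrode is the cathode (reduction).
E°cell = E°(right) − E°(left) = −0.28 − (+1.50) = −1.78 V.
The negative sign shows that, as written, the cell would require an external voltage to drive the reaction.

−1.78 V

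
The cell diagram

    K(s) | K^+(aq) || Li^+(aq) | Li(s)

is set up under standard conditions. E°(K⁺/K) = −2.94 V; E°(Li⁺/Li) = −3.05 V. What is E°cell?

−0.11 V

By convention the left-hand electrode in cell notation is the anode (oxidation) and the right-hand electrode is the cathode (reduction).
E°cell = E°(right) − E°(left) = −3.05 − (−2.94) = −0.11 V.
The negative sign shows that, as written, the cell would require an external voltage to drive the reaction.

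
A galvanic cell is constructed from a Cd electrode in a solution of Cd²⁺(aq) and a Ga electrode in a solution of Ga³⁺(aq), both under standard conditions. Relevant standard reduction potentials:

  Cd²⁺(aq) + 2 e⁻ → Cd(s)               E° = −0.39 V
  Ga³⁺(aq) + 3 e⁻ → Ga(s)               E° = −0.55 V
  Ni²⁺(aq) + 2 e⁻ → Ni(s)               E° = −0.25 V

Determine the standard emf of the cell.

Of the two couples in this cell, the one with the more positive reduction potential is reduced at the cathode: here that is Cd²⁺/Cd (−0.39 V); Ga³⁺/Ga (−0.55 V) is the anode.
E°cell = E°(cathode) − E°(anode) = −0.39 − (−0.55) = +0.16 V.

+0.16 V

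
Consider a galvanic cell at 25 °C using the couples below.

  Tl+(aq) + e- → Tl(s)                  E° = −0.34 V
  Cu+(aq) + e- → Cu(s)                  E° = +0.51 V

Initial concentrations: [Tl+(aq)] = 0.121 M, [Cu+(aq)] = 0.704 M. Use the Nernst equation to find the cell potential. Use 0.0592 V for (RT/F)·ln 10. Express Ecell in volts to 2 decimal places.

+0.90 V

The Cu⁺/Cu couple has the more positive E°, so it is the cathode; Tl⁺/Tl is the anode.
The standard potential is +0.51 − (−0.34) = +0.85 V and the balanced reaction transfers n = 1 electron.
For the overall reaction Cu+(aq) + Tl(s) → Cu(s) + Tl+(aq), Q = [Tl+(aq)] / [Cu+(aq)] = 0.172, giving log Q = −0.765.
By the Nernst equation, E = +0.85 − (0.0592/1)·(−0.765) = +0.90 V.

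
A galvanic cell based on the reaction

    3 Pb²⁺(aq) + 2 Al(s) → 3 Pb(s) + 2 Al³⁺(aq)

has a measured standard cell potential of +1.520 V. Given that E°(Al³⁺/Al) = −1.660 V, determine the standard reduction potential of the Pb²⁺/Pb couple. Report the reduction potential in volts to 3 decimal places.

In the reaction as written the Pb²⁺/Pb couple is reduced (cathode) and Al³⁺/Al is oxidized (anode), so E°cell = E°(Pb²⁺/Pb) − E°(Al³⁺/Al).
E°(Pb²⁺/Pb) = E°cell + E°(anode) = +1.520 + (−1.660) = −0.140 V.

−0.140 V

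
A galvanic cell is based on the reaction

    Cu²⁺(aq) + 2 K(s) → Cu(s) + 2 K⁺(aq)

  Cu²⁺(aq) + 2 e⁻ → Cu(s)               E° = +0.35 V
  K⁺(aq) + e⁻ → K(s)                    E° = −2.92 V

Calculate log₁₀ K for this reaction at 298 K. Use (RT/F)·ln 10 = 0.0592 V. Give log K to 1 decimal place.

The Cu²⁺/Cu couple is reduced (cathode); E°cell = +0.35 − (−2.92) = +3.27 V with n = 2.
At equilibrium E = 0, so log K = nE°cell / 0.0592 = (2)(+3.27) / 0.0592 = 110.5.

log K = 110.5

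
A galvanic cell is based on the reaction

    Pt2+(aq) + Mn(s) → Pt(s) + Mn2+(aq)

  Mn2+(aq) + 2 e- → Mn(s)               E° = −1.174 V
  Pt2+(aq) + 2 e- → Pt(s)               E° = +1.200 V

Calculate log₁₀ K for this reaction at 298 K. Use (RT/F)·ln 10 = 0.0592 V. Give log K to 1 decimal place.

The Pt²⁺/Pt couple is reduced (cathode); E°cell = +1.200 − (−1.174) = +2.374 V with n = 2.
At equilibrium E = 0, so log K = nE°cell / 0.0592 = (2)(+2.374) / 0.0592 = 80.2.

log K = 80.2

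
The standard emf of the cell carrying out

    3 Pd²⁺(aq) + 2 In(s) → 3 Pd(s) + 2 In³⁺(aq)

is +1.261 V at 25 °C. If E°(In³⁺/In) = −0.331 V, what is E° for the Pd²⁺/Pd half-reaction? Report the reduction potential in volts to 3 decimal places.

In the reaction as written the Pd²⁺/Pd couple is reduced (cathode) and In³⁺/In is oxidized (anode), so E°cell = E°(Pd²⁺/Pd) − E°(In³⁺/In).
E°(Pd²⁺/Pd) = E°cell + E°(anode) = +1.261 + (−0.331) = +0.930 V.

+0.930 V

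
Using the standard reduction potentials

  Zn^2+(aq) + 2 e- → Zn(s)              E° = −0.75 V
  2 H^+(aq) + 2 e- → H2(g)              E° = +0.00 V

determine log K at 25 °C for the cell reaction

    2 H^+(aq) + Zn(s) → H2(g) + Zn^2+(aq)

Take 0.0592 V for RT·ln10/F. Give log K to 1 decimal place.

log K = 25.3

The 2H⁺/H₂ couple is reduced (cathode); E°cell = +0.00 − (−0.75) = +0.75 V with n = 2.
At equilibrium E = 0, so log K = nE°cell / 0.0592 = (2)(+0.75) / 0.0592 = 25.3.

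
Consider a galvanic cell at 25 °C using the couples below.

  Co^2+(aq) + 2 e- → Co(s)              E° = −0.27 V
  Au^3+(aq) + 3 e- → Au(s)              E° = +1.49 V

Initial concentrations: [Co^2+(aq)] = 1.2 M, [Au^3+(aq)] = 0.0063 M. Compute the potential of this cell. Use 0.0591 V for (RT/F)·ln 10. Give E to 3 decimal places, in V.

+1.714 V

The Au³⁺/Au couple has the more positive E°, so it is the cathode; Co²⁺/Co is the anode.
E°cell = +1.49 − (−0.27) = +1.76 V, with n = 6 electrons transferred.
Balancing gives 2 Au^3+(aq) + 3 Co(s) → 2 Au(s) + 3 Co^2+(aq); hence Q = [Co^2+(aq)]^3 / [Au^3+(aq)]^2 = 4.35×10^4 (log Q = 4.639).
E = E° − (0.0591/n)·log Q = +1.76 − (0.0591/6)(4.639) = +1.714 V.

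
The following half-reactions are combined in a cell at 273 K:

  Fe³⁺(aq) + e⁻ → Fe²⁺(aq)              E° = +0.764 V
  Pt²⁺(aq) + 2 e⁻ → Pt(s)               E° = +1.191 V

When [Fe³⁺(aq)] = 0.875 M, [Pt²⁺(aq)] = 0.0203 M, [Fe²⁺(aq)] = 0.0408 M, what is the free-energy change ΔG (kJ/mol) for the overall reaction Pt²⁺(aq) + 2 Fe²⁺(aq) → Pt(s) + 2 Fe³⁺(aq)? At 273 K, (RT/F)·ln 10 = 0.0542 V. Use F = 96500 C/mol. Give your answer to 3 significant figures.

E°cell = +1.191 − (+0.764) = +0.427 V; the balanced reaction transfers n = 2 electrons.
Q = [Fe³⁺(aq)]^2 / ([Pt²⁺(aq)]·[Fe²⁺(aq)]^2) = 2.27×10^4, so log Q = 4.355 and E = +0.427 − (0.0542/2)(4.355) = +0.3090 V.
ΔG = −nFE = −(2)(96500)(+0.3090) J/mol = −59.6 kJ/mol.

−59.6 kJ/mol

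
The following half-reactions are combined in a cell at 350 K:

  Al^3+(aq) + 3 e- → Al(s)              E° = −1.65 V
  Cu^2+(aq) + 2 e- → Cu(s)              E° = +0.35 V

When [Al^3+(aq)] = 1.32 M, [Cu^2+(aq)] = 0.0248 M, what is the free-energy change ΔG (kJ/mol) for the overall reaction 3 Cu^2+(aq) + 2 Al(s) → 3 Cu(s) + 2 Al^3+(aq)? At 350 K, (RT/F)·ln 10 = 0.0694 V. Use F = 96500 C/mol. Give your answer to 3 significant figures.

E°cell = +0.35 − (−1.65) = +2.00 V; the balanced reaction transfers n = 6 electrons.
The reaction quotient is [Al^3+(aq)]^2 / [Cu^2+(aq)]^3 = 1.14×10^5; by Nernst, E = +2.00 − (0.0694/6)(5.058) = +1.9415 V.
Finally ΔG = −nFE = −(6)(96500 C/mol)(+1.9415 V) = −1120 kJ/mol.

−1120 kJ/mol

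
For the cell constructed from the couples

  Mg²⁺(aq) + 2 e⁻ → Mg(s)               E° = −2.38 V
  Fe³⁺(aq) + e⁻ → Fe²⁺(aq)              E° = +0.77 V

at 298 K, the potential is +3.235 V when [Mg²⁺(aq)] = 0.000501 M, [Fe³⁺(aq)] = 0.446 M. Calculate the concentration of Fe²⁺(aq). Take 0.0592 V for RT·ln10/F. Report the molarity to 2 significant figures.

0.73 M

The Fe³⁺/Fe²⁺ couple has the larger reduction potential, so it is the cathode: E°cell = +0.77 − (−2.38) = +3.15 V and n = 2.
Rearranging E = E° − (0.0592/n)·log Q gives log Q = 2(+3.15 − (+3.235))/0.0592 = −2.872.
For 2 Fe³⁺(aq) + Mg(s) → 2 Fe²⁺(aq) + Mg²⁺(aq), the reaction quotient is Q = ([Fe²⁺(aq)]^2·[Mg²⁺(aq)]) / [Fe³⁺(aq)]^2.
Solving for the unknown gives log [Fe²⁺(aq)] = −0.137, so [Fe²⁺(aq)] ≈ 0.73 M.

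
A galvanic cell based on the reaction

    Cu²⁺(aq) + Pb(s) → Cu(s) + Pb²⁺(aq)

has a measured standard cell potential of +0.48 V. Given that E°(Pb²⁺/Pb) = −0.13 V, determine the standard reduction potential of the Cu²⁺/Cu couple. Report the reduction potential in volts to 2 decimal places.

In the reaction as written the Cu²⁺/Cu couple is reduced (cathode) and Pb²⁺/Pb is oxidized (anode), so E°cell = E°(Cu²⁺/Cu) − E°(Pb²⁺/Pb).
E°(Cu²⁺/Cu) = E°cell + E°(anode) = +0.48 + (−0.13) = +0.35 V.

+0.35 V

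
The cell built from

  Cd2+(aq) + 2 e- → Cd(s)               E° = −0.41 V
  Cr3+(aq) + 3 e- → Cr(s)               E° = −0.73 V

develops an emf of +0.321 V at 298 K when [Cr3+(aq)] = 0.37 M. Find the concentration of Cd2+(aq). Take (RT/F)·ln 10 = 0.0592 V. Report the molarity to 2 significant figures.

0.56 M

The Cd²⁺/Cd couple has the larger reduction potential, so it is the cathode: E°cell = −0.41 − (−0.73) = +0.32 V and n = 6.
From the Nernst equation, log Q = n(E° − E)/0.0592 = 6·(+0.32 − (+0.321))/0.0592 = −0.101.
For 3 Cd2+(aq) + 2 Cr(s) → 3 Cd(s) + 2 Cr3+(aq), the reaction quotient is Q = [Cr3+(aq)]^2 / [Cd2+(aq)]^3.
Isolating [Cd2+(aq)] in Q = 10^{−0.101} yields log [Cd2+(aq)] = −0.254, i.e. 0.56 M.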